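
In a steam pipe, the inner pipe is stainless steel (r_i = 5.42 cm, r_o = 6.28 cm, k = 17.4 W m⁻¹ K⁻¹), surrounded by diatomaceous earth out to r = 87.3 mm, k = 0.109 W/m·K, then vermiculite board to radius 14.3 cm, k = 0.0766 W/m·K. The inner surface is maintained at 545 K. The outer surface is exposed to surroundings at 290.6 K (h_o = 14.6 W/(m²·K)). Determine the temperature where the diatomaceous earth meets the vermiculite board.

T = 468 K

Treat each layer as a resistance in series:
  R'_stainless steel = ln(0.0628/0.0542)/(2πk) = 0.1473/(2π·17.4) = 0.001347 m·K/W
  R'_diatomaceous earth = ln(0.0873/0.0628)/(2πk) = 0.3294/(2π·0.109) = 0.4810 m·K/W
  R'_vermiculite board = ln(0.143/0.0873)/(2πk) = 0.4935/(2π·0.0766) = 1.025 m·K/W
  R'_conv,out = 1/(2πr h) = 1/(2π·0.143·14.6) = 0.07623 m·K/W
ΣR = 0.001347 + 0.4810 + 1.025 + 0.07623 = 1.584 m·K/W
Q' = ΔT/ΣR = (545 K − 290.6 K)/1.584 = 160.6 W/m
From the inner boundary to the diatomaceous earth/vermiculite board interface, ΣR_partial = 0.4823 m·K/W.
T_interface = T_in − Q'·ΣR_partial = 545 K − (160.6)(0.4823) = 468 K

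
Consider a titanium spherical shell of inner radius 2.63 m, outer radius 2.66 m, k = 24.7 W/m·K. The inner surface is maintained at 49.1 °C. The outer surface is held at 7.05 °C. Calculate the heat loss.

Q = 4πk·ΔT/(1/r₁ − 1/r₂) = 4π × 24.7 × 42.05 / (1/2.63 − 1/2.66) = 3.04×10^6 W

Q = 3040 kW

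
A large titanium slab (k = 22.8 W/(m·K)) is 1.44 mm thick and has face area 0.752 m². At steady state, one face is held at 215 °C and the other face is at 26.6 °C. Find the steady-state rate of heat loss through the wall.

Q = 2240 kW

Q = kA·ΔT/L = 22.8 × 0.752 × |215 °C − 26.6 °C| / 0.00144 = 2.24×10^6 W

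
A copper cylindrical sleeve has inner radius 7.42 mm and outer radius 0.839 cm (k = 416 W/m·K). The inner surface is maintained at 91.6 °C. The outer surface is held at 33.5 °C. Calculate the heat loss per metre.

Q' = 1.24×10^6 W/m

Q' = 2πk·ΔT/ln(r₂/r₁) = 2π × 416 × 58.1 / ln(0.00839/0.00742) = 1.24×10^6 W/m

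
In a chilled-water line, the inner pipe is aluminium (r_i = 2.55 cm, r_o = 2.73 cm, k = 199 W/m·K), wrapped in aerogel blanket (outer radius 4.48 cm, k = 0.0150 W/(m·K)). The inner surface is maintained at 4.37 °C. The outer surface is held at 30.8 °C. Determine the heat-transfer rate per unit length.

Q' = 5.03 W/m

Series thermal resistances, inner to outer:
  R'_aluminium = ln(0.0273/0.0255)/(2πk) = 0.06821/(2π·199) = 5.455×10^-5 m·K/W
  R'_aerogel blanket = ln(0.0448/0.0273)/(2πk) = 0.4953/(2π·0.0150) = 5.256 m·K/W
ΣR = 5.455×10^-5 + 5.256 = 5.256 m·K/W
Q' = ΔT/ΣR = (4.37 °C − 30.8 °C)/5.256 = -5.03 W/m
(Negative Q' ⇒ heat flows inward; heat gain = 5.03 W/m.)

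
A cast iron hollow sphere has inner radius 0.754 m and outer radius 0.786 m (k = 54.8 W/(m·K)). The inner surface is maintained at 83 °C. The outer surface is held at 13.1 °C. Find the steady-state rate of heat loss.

Q = 4πk·ΔT/(1/r₁ − 1/r₂) = 4π × 54.8 × 69.9 / (1/0.754 − 1/0.786) = 8.91×10^5 W

Q = 8.91×10^5 W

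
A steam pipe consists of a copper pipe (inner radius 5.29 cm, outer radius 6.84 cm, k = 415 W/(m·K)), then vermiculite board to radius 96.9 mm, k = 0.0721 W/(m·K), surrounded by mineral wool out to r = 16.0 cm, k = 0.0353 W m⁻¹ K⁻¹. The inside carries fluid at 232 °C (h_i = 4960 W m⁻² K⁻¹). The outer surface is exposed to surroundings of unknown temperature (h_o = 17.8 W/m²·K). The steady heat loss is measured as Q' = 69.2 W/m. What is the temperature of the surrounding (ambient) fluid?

Series resistances:
  R'_conv,in = 1/(2πr h) = 1/(2π·0.0529·4960) = 6.066×10^-4 m·K/W
  R'_copper = ln(0.0684/0.0529)/(2πk) = 0.2570/(2π·415) = 9.855×10^-5 m·K/W
  R'_vermiculite board = ln(0.0969/0.0684)/(2πk) = 0.3483/(2π·0.0721) = 0.7689 m·K/W
  R'_mineral wool = ln(0.160/0.0969)/(2πk) = 0.5015/(2π·0.0353) = 2.261 m·K/W
  R'_conv,out = 1/(2πr h) = 1/(2π·0.160·17.8) = 0.05588 m·K/W
ΣR = 3.087 m·K/W
ΔT = Q'·ΣR = 69.2 × 3.087 = 213.6 K
Heat flows outward, so T_out = T_in − ΔT = 232 − 213.6 = 18.4 °C

T_out = 18.4 °C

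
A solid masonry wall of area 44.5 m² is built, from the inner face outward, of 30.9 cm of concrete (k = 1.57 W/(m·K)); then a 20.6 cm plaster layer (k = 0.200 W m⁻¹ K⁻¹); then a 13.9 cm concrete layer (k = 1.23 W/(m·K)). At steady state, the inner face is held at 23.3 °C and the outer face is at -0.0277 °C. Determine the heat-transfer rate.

Resistance network (inner→outer):
  R_concrete = L/(kA) = 0.309/(1.57·44.5) = 0.004423 K/W
  R_plaster = L/(kA) = 0.206/(0.200·44.5) = 0.02315 K/W
  R_concrete = L/(kA) = 0.139/(1.23·44.5) = 0.002540 K/W
ΣR = 0.004423 + 0.02315 + 0.002540 = 0.03011 K/W
Q = ΔT/ΣR = (23.3 °C − -0.0277 °C)/0.03011 = 775 W

Q = 775 W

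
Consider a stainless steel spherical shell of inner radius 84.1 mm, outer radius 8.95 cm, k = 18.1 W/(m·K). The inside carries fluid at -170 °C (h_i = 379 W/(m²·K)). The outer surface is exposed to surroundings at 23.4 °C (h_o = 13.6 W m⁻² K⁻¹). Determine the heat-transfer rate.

Series thermal resistances, inner to outer:
  R_conv,in = 1/(4πr²h) = 1/(4π·0.0841²·379) = 0.02969 K/W
  R_stainless steel = (1/0.0841 − 1/0.0895)/(4πk) = 0.7174/(4π·18.1) = 0.003154 K/W
  R_conv,out = 1/(4πr²h) = 1/(4π·0.0895²·13.6) = 0.7305 K/W
ΣR = 0.02969 + 0.003154 + 0.7305 = 0.7633 K/W
Q = ΔT/ΣR = (-170 °C − 23.4 °C)/0.7633 = -253 W
(Negative Q ⇒ heat flows inward; heat gain = 253 W.)

Q = 253 W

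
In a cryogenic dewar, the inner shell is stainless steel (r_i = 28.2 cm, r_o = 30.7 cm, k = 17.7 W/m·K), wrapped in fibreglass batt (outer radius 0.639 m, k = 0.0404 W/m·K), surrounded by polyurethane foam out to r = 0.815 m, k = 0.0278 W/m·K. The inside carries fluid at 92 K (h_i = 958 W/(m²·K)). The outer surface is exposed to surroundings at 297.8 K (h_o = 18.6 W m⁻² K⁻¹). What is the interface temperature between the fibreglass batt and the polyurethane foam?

T = 251.3 K

Treat each layer as a resistance in series:
  R_conv,in = 1/(4πr²h) = 1/(4π·0.282²·958) = 0.001045 K/W
  R_stainless steel = (1/0.282 − 1/0.307)/(4πk) = 0.2888/(4π·17.7) = 0.001298 K/W
  R_fibreglass batt = (1/0.307 − 1/0.639)/(4πk) = 1.692/(4π·0.0404) = 3.334 K/W
  R_polyurethane foam = (1/0.639 − 1/0.815)/(4πk) = 0.3380/(4π·0.0278) = 0.9674 K/W
  R_conv,out = 1/(4πr²h) = 1/(4π·0.815²·18.6) = 0.006441 K/W
ΣR = 0.001045 + 0.001298 + 3.334 + 0.9674 + 0.006441 = 4.310 K/W
Q = ΔT/ΣR = (92 K − 297.8 K)/4.310 = -47.75 W
From the inner boundary to the fibreglass batt/polyurethane foam interface, ΣR_partial = 3.336 K/W.
T_interface = T_in − Q·ΣR_partial = 92 K − (-47.75)(3.336) = 251.3 K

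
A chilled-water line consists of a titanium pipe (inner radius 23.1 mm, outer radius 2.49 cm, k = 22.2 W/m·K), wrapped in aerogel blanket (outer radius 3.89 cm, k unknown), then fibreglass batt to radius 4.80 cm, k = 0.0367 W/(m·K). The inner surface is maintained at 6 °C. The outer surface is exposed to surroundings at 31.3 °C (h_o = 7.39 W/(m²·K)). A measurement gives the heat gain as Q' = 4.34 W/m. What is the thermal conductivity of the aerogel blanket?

k = 0.0159 W/m·K

ΣR = ΔT/Q' = |6 − 31.3|/4.34 = 5.829 m·K/W
Known resistances:
  R'_titanium = ln(0.0249/0.0231)/(2πk) = 0.07504/(2π·22.2) = 5.379×10^-4 m·K/W
  R'_fibreglass batt = ln(0.0480/0.0389)/(2πk) = 0.2102/(2π·0.0367) = 0.9116 m·K/W
  R'_conv,out = 1/(2πr h) = 1/(2π·0.0480·7.39) = 0.4487 m·K/W
R_aerogel blanket = ΣR − ΣR_known = 5.829 − 1.361 = 4.468 m·K/W
ln(r₂/r₁)/(2πk) = 4.468 ⇒ k = 0.4461/(2π·4.468) = 0.0159 W/m·K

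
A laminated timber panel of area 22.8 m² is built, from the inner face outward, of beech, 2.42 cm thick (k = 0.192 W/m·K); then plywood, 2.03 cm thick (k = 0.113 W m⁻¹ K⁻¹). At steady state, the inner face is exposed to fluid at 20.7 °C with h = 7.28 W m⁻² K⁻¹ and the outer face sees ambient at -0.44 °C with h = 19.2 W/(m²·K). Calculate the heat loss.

Q = 973 W

Resistance network (inner→outer):
  R_conv,in = 1/(hA) = 1/(7.28·22.8) = 0.006025 K/W
  R_beech = L/(kA) = 0.0242/(0.192·22.8) = 0.005528 K/W
  R_plywood = L/(kA) = 0.0203/(0.113·22.8) = 0.007879 K/W
  R_conv,out = 1/(hA) = 1/(19.2·22.8) = 0.002284 K/W
ΣR = 0.006025 + 0.005528 + 0.007879 + 0.002284 = 0.02172 K/W
Q = ΔT/ΣR = (20.7 °C − -0.44 °C)/0.02172 = 973 W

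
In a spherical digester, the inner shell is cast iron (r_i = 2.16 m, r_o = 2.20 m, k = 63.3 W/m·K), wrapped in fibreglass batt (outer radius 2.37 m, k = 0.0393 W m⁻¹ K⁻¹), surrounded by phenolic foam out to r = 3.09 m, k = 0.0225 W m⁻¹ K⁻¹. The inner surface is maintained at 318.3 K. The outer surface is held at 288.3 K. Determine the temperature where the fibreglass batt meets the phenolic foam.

Series thermal resistances, inner to outer:
  R_cast iron = (1/2.16 − 1/2.20)/(4πk) = 0.008418/(4π·63.3) = 1.058×10^-5 K/W
  R_fibreglass batt = (1/2.20 − 1/2.37)/(4πk) = 0.03260/(4π·0.0393) = 0.06602 K/W
  R_phenolic foam = (1/2.37 − 1/3.09)/(4πk) = 0.09832/(4π·0.0225) = 0.3477 K/W
ΣR = 1.058×10^-5 + 0.06602 + 0.3477 = 0.4137 K/W
Q = ΔT/ΣR = (318.3 K − 288.3 K)/0.4137 = 72.52 W
From the inner boundary to the fibreglass batt/phenolic foam interface, ΣR_partial = 0.06603 K/W.
T_interface = T_in − Q·ΣR_partial = 318.3 K − (72.52)(0.06603) = 313.5 K

T = 313.5 K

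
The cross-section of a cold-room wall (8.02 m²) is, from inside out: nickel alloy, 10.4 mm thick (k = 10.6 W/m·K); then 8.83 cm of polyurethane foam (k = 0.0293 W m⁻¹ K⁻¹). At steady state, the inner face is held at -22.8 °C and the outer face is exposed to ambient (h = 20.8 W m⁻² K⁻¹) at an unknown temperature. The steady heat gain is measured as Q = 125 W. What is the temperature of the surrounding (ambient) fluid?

T_out = 24.9 °C

Series resistances:
  R_nickel alloy = L/(kA) = 0.0104/(10.6·8.02) = 1.223×10^-4 K/W
  R_polyurethane foam = L/(kA) = 0.0883/(0.0293·8.02) = 0.3758 K/W
  R_conv,out = 1/(hA) = 1/(20.8·8.02) = 0.005995 K/W
ΣR = 0.3819 K/W
ΔT = Q·ΣR = 125 × 0.3819 = 47.74 K
Heat flows inward, so T_out = T_in + ΔT = -22.8 + 47.74 = 24.9 °C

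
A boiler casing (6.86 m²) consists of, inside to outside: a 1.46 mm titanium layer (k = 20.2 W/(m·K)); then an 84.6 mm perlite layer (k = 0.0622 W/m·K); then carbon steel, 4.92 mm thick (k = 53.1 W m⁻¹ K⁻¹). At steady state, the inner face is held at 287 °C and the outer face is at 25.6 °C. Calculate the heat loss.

Q = 1320 W

Resistance network (inner→outer):
  R_titanium = L/(kA) = 0.00146/(20.2·6.86) = 1.054×10^-5 K/W
  R_perlite = L/(kA) = 0.0846/(0.0622·6.86) = 0.1983 K/W
  R_carbon steel = L/(kA) = 0.00492/(53.1·6.86) = 1.351×10^-5 K/W
ΣR = 1.054×10^-5 + 0.1983 + 1.351×10^-5 = 0.1983 K/W
Q = ΔT/ΣR = (287 °C − 25.6 °C)/0.1983 = 1320 W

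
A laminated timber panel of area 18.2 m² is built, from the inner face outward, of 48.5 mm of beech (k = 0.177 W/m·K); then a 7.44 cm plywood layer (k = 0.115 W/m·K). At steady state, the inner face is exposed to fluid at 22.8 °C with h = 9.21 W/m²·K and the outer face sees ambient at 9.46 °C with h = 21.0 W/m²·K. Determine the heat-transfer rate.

Resistance network (inner→outer):
  R_conv,in = 1/(hA) = 1/(9.21·18.2) = 0.005966 K/W
  R_beech = L/(kA) = 0.0485/(0.177·18.2) = 0.01506 K/W
  R_plywood = L/(kA) = 0.0744/(0.115·18.2) = 0.03555 K/W
  R_conv,out = 1/(hA) = 1/(21.0·18.2) = 0.002616 K/W
ΣR = 0.005966 + 0.01506 + 0.03555 + 0.002616 = 0.05919 K/W
Q = ΔT/ΣR = (22.8 °C − 9.46 °C)/0.05919 = 225 W

Q = 225 W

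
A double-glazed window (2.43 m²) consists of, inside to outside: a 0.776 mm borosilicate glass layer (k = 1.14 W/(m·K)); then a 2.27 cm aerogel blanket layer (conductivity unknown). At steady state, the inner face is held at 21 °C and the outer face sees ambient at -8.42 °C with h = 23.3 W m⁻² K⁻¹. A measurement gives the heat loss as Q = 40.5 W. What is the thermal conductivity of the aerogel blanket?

k = 0.0132 W/m·K

ΣR = ΔT/Q = |21 − -8.42|/40.5 = 0.7264 K/W
Known resistances:
  R_borosilicate glass = L/(kA) = 7.76×10^-4/(1.14·2.43) = 2.801×10^-4 K/W
  R_conv,out = 1/(hA) = 1/(23.3·2.43) = 0.01766 K/W
R_aerogel blanket = ΣR − ΣR_known = 0.7264 − 0.01794 = 0.7085 K/W
L/(kA) = 0.7085 ⇒ k = 0.0227/(0.7085·2.43) = 0.0132 W/m·K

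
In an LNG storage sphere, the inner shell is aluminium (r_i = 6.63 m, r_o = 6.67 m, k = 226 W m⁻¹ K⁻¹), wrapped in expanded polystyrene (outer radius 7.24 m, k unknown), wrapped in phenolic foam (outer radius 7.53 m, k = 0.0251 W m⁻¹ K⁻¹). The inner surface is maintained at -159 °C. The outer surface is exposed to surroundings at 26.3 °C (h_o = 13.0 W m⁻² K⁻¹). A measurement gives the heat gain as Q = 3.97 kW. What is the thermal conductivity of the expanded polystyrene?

ΣR = ΔT/Q = |-159 − 26.3|/3970 = 0.04668 K/W
Known resistances:
  R_aluminium = (1/6.63 − 1/6.67)/(4πk) = 9.045×10^-4/(4π·226) = 3.185×10^-7 K/W
  R_phenolic foam = (1/7.24 − 1/7.53)/(4πk) = 0.005319/(4π·0.0251) = 0.01686 K/W
  R_conv,out = 1/(4πr²h) = 1/(4π·7.53²·13.0) = 1.080×10^-4 K/W
R_expanded polystyrene = ΣR − ΣR_known = 0.04668 − 0.01697 = 0.02971 K/W
(1/r₁−1/r₂)/(4πk) = 0.02971 ⇒ k = 0.01180/(4π·0.02971) = 0.0316 W/m·K

k = 0.0316 W/m·K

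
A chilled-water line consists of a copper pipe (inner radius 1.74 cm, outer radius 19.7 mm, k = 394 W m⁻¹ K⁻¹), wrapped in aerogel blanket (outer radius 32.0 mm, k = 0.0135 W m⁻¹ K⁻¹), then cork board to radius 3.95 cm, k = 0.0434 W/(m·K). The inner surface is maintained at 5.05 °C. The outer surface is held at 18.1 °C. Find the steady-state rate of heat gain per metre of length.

Resistance network (inner→outer):
  R'_copper = ln(0.0197/0.0174)/(2πk) = 0.1241/(2π·394) = 5.015×10^-5 m·K/W
  R'_aerogel blanket = ln(0.0320/0.0197)/(2πk) = 0.4851/(2π·0.0135) = 5.719 m·K/W
  R'_cork board = ln(0.0395/0.0320)/(2πk) = 0.2106/(2π·0.0434) = 0.7722 m·K/W
ΣR = 5.015×10^-5 + 5.719 + 0.7722 = 6.491 m·K/W
Q' = ΔT/ΣR = (5.05 °C − 18.1 °C)/6.491 = -2.01 W/m
(Negative Q' ⇒ heat flows inward; heat gain = 2.01 W/m.)

Q' = 2.01 W/m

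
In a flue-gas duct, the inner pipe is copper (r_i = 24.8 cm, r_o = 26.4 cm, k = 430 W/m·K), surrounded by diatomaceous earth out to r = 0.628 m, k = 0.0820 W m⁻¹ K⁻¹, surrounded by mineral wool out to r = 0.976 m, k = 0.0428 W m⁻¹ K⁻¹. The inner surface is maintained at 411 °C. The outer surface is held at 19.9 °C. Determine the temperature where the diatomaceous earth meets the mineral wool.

T = 213 °C

Series thermal resistances, inner to outer:
  R'_copper = ln(0.264/0.248)/(2πk) = 0.06252/(2π·430) = 2.314×10^-5 m·K/W
  R'_diatomaceous earth = ln(0.628/0.264)/(2πk) = 0.8666/(2π·0.0820) = 1.682 m·K/W
  R'_mineral wool = ln(0.976/0.628)/(2πk) = 0.4409/(2π·0.0428) = 1.640 m·K/W
ΣR = 2.314×10^-5 + 1.682 + 1.640 = 3.322 m·K/W
Q' = ΔT/ΣR = (411 °C − 19.9 °C)/3.322 = 117.7 W/m
From the inner boundary to the diatomaceous earth/mineral wool interface, ΣR_partial = 1.682 m·K/W.
T_interface = T_in − Q'·ΣR_partial = 411 °C − (117.7)(1.682) = 213 °C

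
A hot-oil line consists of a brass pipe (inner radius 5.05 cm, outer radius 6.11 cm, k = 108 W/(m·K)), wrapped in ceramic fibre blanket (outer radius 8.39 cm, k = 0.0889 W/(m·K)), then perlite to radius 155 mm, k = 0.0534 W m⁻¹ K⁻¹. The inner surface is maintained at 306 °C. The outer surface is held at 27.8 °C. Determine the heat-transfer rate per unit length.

Treat each layer as a resistance in series:
  R'_brass = ln(0.0611/0.0505)/(2πk) = 0.1905/(2π·108) = 2.808×10^-4 m·K/W
  R'_ceramic fibre blanket = ln(0.0839/0.0611)/(2πk) = 0.3171/(2π·0.0889) = 0.5677 m·K/W
  R'_perlite = ln(0.155/0.0839)/(2πk) = 0.6138/(2π·0.0534) = 1.829 m·K/W
ΣR = 2.808×10^-4 + 0.5677 + 1.829 = 2.397 m·K/W
Q' = ΔT/ΣR = (306 °C − 27.8 °C)/2.397 = 116 W/m

Q' = 116 W/m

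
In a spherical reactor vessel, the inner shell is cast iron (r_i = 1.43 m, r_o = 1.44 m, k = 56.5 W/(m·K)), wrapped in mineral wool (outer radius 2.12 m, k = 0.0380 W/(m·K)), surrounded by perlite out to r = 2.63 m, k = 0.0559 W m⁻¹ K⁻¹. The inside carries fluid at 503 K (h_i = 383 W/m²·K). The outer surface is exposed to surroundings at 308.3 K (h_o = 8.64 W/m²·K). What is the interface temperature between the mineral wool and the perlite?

T = 351.1 K

Resistance network (inner→outer):
  R_conv,in = 1/(4πr²h) = 1/(4π·1.43²·383) = 1.016×10^-4 K/W
  R_cast iron = (1/1.43 − 1/1.44)/(4πk) = 0.004856/(4π·56.5) = 6.840×10^-6 K/W
  R_mineral wool = (1/1.44 − 1/2.12)/(4πk) = 0.2227/(4π·0.0380) = 0.4665 K/W
  R_perlite = (1/2.12 − 1/2.63)/(4πk) = 0.09147/(4π·0.0559) = 0.1302 K/W
  R_conv,out = 1/(4πr²h) = 1/(4π·2.63²·8.64) = 0.001332 K/W
ΣR = 1.016×10^-4 + 6.840×10^-6 + 0.4665 + 0.1302 + 0.001332 = 0.5981 K/W
Q = ΔT/ΣR = (503 K − 308.3 K)/0.5981 = 325.5 W
From the inner boundary to the mineral wool/perlite interface, ΣR_partial = 0.4666 K/W.
T_interface = T_in − Q·ΣR_partial = 503 K − (325.5)(0.4666) = 351.1 K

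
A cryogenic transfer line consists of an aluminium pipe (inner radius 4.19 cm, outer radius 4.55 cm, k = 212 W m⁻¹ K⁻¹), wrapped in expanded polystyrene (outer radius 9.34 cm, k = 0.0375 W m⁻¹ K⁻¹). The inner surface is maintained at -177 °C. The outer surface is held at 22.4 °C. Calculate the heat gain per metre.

Q' = 65.3 W/m

Treat each layer as a resistance in series:
  R'_aluminium = ln(0.0455/0.0419)/(2πk) = 0.08243/(2π·212) = 6.188×10^-5 m·K/W
  R'_expanded polystyrene = ln(0.0934/0.0455)/(2πk) = 0.7192/(2π·0.0375) = 3.052 m·K/W
ΣR = 6.188×10^-5 + 3.052 = 3.052 m·K/W
Q' = ΔT/ΣR = (-177 °C − 22.4 °C)/3.052 = -65.3 W/m
(Negative Q' ⇒ heat flows inward; heat gain = 65.3 W/m.)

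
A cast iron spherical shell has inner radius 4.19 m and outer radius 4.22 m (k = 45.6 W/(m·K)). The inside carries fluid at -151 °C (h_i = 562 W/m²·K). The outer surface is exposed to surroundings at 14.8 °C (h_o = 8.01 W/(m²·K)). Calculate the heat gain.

Q = 2.91×10^5 W

Resistance network (inner→outer):
  R_conv,in = 1/(4πr²h) = 1/(4π·4.19²·562) = 8.065×10^-6 K/W
  R_cast iron = (1/4.19 − 1/4.22)/(4πk) = 0.001697/(4π·45.6) = 2.961×10^-6 K/W
  R_conv,out = 1/(4πr²h) = 1/(4π·4.22²·8.01) = 5.579×10^-4 K/W
ΣR = 8.065×10^-6 + 2.961×10^-6 + 5.579×10^-4 = 5.689×10^-4 K/W
Q = ΔT/ΣR = (-151 °C − 14.8 °C)/5.689×10^-4 = -2.91×10^5 W
(Negative Q ⇒ heat flows inward; heat gain = 2.91×10^5 W.)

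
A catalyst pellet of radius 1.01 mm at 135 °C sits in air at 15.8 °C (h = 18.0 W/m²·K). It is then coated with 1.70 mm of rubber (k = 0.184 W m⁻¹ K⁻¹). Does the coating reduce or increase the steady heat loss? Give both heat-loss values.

increases: 0.0275 → 0.137 W

Critical radius for a sphere: r_cr = 2k/h = 0.0204 m = 2.04 cm.
Outer radius after coating: r₂ = 0.00101 + 0.00170 = 0.00271 m.
Since r₁ < r_cr and r₂ ≤ r_cr, the coating moves toward the maximum at r_cr — heat loss rises.
Bare: R = 1/(4πr₁²h) = 4334 K/W; Q = 119.2/4334 = 0.0275 W.
Coated: R = R_cond + R_conv = 870.6 K/W; Q = 119.2/870.6 = 0.137 W.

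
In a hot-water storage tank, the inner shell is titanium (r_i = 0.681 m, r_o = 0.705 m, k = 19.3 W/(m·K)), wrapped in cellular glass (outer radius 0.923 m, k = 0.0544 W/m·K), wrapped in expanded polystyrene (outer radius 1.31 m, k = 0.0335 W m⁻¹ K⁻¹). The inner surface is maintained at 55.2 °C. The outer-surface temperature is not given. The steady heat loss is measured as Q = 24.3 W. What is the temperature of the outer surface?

T_out = 24.8 °C

Series resistances:
  R_titanium = (1/0.681 − 1/0.705)/(4πk) = 0.04999/(4π·19.3) = 2.061×10^-4 K/W
  R_cellular glass = (1/0.705 − 1/0.923)/(4πk) = 0.3350/(4π·0.0544) = 0.4901 K/W
  R_expanded polystyrene = (1/0.923 − 1/1.31)/(4πk) = 0.3201/(4π·0.0335) = 0.7603 K/W
ΣR = 1.251 K/W
ΔT = Q·ΣR = 24.3 × 1.251 = 30.40 K
Heat flows outward, so T_out = T_in − ΔT = 55.2 − 30.40 = 24.8 °C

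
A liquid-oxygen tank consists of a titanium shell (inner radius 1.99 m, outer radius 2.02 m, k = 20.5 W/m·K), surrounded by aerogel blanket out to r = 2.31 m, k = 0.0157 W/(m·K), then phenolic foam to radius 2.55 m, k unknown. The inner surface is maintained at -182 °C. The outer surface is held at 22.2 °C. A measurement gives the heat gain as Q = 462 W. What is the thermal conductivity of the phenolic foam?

k = 0.0255 W/m·K

ΣR = ΔT/Q = |-182 − 22.2|/462 = 0.4420 K/W
Known resistances:
  R_titanium = (1/1.99 − 1/2.02)/(4πk) = 0.007463/(4π·20.5) = 2.897×10^-5 K/W
  R_aerogel blanket = (1/2.02 − 1/2.31)/(4πk) = 0.06215/(4π·0.0157) = 0.3150 K/W
R_phenolic foam = ΣR − ΣR_known = 0.4420 − 0.3150 = 0.1270 K/W
(1/r₁−1/r₂)/(4πk) = 0.1270 ⇒ k = 0.04074/(4π·0.1270) = 0.0255 W/m·K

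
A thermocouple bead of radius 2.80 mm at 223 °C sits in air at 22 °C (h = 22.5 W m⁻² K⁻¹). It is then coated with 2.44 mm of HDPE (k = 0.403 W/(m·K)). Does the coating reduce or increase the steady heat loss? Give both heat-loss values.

Critical radius for a sphere: r_cr = 2k/h = 0.0358 m = 3.58 cm.
Outer radius after coating: r₂ = 0.00280 + 0.00244 = 0.00524 m.
Since r₁ < r_cr and r₂ ≤ r_cr, the coating moves toward the maximum at r_cr — heat loss rises.
Bare: R = 1/(4πr₁²h) = 451.1 K/W; Q = 201/451.1 = 0.446 W.
Coated: R = R_cond + R_conv = 161.6 K/W; Q = 201/161.6 = 1.24 W.

increases: 0.446 → 1.24 W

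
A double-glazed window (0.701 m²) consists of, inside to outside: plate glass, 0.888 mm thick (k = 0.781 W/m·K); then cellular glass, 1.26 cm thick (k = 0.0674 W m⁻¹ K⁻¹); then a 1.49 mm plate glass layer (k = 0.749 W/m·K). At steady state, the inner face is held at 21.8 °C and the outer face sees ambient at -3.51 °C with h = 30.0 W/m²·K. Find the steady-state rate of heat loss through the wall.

Q = 79.4 W

Treat each layer as a resistance in series:
  R_plate glass = L/(kA) = 8.88×10^-4/(0.781·0.701) = 0.001622 K/W
  R_cellular glass = L/(kA) = 0.0126/(0.0674·0.701) = 0.2667 K/W
  R_plate glass = L/(kA) = 0.00149/(0.749·0.701) = 0.002838 K/W
  R_conv,out = 1/(hA) = 1/(30.0·0.701) = 0.04755 K/W
ΣR = 0.001622 + 0.2667 + 0.002838 + 0.04755 = 0.3187 K/W
Q = ΔT/ΣR = (21.8 °C − -3.51 °C)/0.3187 = 79.4 W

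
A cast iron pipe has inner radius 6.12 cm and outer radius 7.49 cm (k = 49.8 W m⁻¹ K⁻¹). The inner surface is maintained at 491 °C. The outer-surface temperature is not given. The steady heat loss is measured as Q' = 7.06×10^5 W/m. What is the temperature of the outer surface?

Series resistances:
  R'_cast iron = ln(0.0749/0.0612)/(2πk) = 0.2020/(2π·49.8) = 6.456×10^-4 m·K/W
ΣR = 6.456×10^-4 m·K/W
ΔT = Q'·ΣR = 7.06×10^5 × 6.456×10^-4 = 455.8 K
Heat flows outward, so T_out = T_in − ΔT = 491 − 455.8 = 35.2 °C

T_out = 35.2 °C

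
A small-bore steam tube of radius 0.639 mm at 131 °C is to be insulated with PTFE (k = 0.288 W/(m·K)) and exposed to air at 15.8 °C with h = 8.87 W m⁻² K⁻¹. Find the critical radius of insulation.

r_cr = 3.25 cm

For a cylinder, r_cr = k_ins/h = 0.288/8.87 = 0.0325 m = 3.25 cm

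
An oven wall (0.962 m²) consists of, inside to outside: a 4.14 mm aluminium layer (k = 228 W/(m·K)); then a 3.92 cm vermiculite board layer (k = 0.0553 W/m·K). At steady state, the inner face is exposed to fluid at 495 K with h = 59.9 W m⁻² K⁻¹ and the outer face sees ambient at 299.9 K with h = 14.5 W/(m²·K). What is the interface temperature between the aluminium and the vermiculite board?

Series thermal resistances, inner to outer:
  R_conv,in = 1/(hA) = 1/(59.9·0.962) = 0.01735 K/W
  R_aluminium = L/(kA) = 0.00414/(228·0.962) = 1.888×10^-5 K/W
  R_vermiculite board = L/(kA) = 0.0392/(0.0553·0.962) = 0.7369 K/W
  R_conv,out = 1/(hA) = 1/(14.5·0.962) = 0.07169 K/W
ΣR = 0.01735 + 1.888×10^-5 + 0.7369 + 0.07169 = 0.8260 K/W
Q = ΔT/ΣR = (495 K − 299.9 K)/0.8260 = 236.2 W
From the inner boundary to the aluminium/vermiculite board interface, ΣR_partial = 0.01737 K/W.
T_interface = T_in − Q·ΣR_partial = 495 K − (236.2)(0.01737) = 491 K

T = 491 K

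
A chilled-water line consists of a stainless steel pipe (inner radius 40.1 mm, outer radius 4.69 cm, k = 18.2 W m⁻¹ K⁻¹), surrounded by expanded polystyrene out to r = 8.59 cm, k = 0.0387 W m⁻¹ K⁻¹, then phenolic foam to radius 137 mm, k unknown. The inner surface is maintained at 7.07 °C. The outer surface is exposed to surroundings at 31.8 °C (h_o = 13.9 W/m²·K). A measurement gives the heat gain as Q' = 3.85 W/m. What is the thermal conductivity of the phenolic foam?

ΣR = ΔT/Q' = |7.07 − 31.8|/3.85 = 6.423 m·K/W
Known resistances:
  R'_stainless steel = ln(0.0469/0.0401)/(2πk) = 0.1566/(2π·18.2) = 0.001370 m·K/W
  R'_expanded polystyrene = ln(0.0859/0.0469)/(2πk) = 0.6052/(2π·0.0387) = 2.489 m·K/W
  R'_conv,out = 1/(2πr h) = 1/(2π·0.137·13.9) = 0.08358 m·K/W
R_phenolic foam = ΣR − ΣR_known = 6.423 − 2.574 = 3.849 m·K/W
ln(r₂/r₁)/(2πk) = 3.849 ⇒ k = 0.4668/(2π·3.849) = 0.0193 W/m·K

k = 0.0193 W/m·K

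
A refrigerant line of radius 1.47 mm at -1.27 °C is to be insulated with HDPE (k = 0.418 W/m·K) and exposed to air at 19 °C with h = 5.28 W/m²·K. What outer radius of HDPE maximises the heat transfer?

For a cylinder, r_cr = k_ins/h = 0.418/5.28 = 0.0792 m = 7.92 cm

r_cr = 7.92 cm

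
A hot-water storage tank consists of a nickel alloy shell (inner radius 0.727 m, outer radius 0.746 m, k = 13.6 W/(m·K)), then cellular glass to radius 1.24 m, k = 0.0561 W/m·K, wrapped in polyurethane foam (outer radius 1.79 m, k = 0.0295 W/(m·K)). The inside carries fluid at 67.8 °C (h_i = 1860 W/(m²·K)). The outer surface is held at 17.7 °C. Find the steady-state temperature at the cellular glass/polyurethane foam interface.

T = 41.2 °C

Series thermal resistances, inner to outer:
  R_conv,in = 1/(4πr²h) = 1/(4π·0.727²·1860) = 8.095×10^-5 K/W
  R_nickel alloy = (1/0.727 − 1/0.746)/(4πk) = 0.03503/(4π·13.6) = 2.050×10^-4 K/W
  R_cellular glass = (1/0.746 − 1/1.24)/(4πk) = 0.5340/(4π·0.0561) = 0.7575 K/W
  R_polyurethane foam = (1/1.24 − 1/1.79)/(4πk) = 0.2478/(4π·0.0295) = 0.6684 K/W
ΣR = 8.095×10^-5 + 2.050×10^-4 + 0.7575 + 0.6684 = 1.426 K/W
Q = ΔT/ΣR = (67.8 °C − 17.7 °C)/1.426 = 35.13 W
From the inner boundary to the cellular glass/polyurethane foam interface, ΣR_partial = 0.7578 K/W.
T_interface = T_in − Q·ΣR_partial = 67.8 °C − (35.13)(0.7578) = 41.2 °C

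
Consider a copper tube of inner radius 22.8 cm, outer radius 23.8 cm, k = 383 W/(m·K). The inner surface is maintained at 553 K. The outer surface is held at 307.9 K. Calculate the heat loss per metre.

Q' = 1.37×10^7 W/m

Q' = 2πk·ΔT/ln(r₂/r₁) = 2π × 383 × 245.1 / ln(0.238/0.228) = 1.37×10^7 W/m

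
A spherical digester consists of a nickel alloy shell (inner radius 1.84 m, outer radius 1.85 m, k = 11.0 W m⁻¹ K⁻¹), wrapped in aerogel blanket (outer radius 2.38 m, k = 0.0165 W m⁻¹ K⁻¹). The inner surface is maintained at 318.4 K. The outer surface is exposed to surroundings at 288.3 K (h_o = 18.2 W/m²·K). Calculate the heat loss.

Treat each layer as a resistance in series:
  R_nickel alloy = (1/1.84 − 1/1.85)/(4πk) = 0.002938/(4π·11.0) = 2.125×10^-5 K/W
  R_aerogel blanket = (1/1.85 − 1/2.38)/(4πk) = 0.1204/(4π·0.0165) = 0.5805 K/W
  R_conv,out = 1/(4πr²h) = 1/(4π·2.38²·18.2) = 7.719×10^-4 K/W
ΣR = 2.125×10^-5 + 0.5805 + 7.719×10^-4 = 0.5813 K/W
Q = ΔT/ΣR = (318.4 K − 288.3 K)/0.5813 = 51.8 W

Q = 51.8 W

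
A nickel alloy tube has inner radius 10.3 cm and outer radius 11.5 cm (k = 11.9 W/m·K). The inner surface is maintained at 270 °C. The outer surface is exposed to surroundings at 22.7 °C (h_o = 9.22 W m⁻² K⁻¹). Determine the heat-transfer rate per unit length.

Resistance network (inner→outer):
  R'_nickel alloy = ln(0.115/0.103)/(2πk) = 0.1102/(2π·11.9) = 0.001474 m·K/W
  R'_conv,out = 1/(2πr h) = 1/(2π·0.115·9.22) = 0.1501 m·K/W
ΣR = 0.001474 + 0.1501 = 0.1516 m·K/W
Q' = ΔT/ΣR = (270 °C − 22.7 °C)/0.1516 = 1630 W/m

Q' = 1630 W/m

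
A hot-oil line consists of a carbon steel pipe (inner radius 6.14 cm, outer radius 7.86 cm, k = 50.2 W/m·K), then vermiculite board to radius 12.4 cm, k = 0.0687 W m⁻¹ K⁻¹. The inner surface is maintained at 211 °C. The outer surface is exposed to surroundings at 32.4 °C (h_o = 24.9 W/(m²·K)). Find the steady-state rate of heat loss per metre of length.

Treat each layer as a resistance in series:
  R'_carbon steel = ln(0.0786/0.0614)/(2πk) = 0.2470/(2π·50.2) = 7.830×10^-4 m·K/W
  R'_vermiculite board = ln(0.124/0.0786)/(2πk) = 0.4559/(2π·0.0687) = 1.056 m·K/W
  R'_conv,out = 1/(2πr h) = 1/(2π·0.124·24.9) = 0.05155 m·K/W
ΣR = 7.830×10^-4 + 1.056 + 0.05155 = 1.108 m·K/W
Q' = ΔT/ΣR = (211 °C − 32.4 °C)/1.108 = 161 W/m

Q' = 161 W/m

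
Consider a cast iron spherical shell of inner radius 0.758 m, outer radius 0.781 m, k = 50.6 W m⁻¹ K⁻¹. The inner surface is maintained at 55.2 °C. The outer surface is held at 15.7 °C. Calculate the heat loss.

Q = 4πk·ΔT/(1/r₁ − 1/r₂) = 4π × 50.6 × 39.5 / (1/0.758 − 1/0.781) = 6.46×10^5 W

Q = 646 kW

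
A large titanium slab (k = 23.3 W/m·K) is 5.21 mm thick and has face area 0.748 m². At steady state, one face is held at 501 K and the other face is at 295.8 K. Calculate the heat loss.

Q = kA·ΔT/L = 23.3 × 0.748 × |501 K − 295.8 K| / 0.00521 = 6.86×10^5 W

Q = 6.86×10^5 W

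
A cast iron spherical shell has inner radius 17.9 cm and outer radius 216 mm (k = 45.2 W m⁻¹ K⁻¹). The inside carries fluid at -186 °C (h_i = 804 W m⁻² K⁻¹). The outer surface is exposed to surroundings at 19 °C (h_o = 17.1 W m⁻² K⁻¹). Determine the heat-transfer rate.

Q = 1960 W

Treat each layer as a resistance in series:
  R_conv,in = 1/(4πr²h) = 1/(4π·0.179²·804) = 0.003089 K/W
  R_cast iron = (1/0.179 − 1/0.216)/(4πk) = 0.9570/(4π·45.2) = 0.001685 K/W
  R_conv,out = 1/(4πr²h) = 1/(4π·0.216²·17.1) = 0.09974 K/W
ΣR = 0.003089 + 0.001685 + 0.09974 = 0.1045 K/W
Q = ΔT/ΣR = (-186 °C − 19 °C)/0.1045 = -1960 W
(Negative Q ⇒ heat flows inward; heat gain = 1960 W.)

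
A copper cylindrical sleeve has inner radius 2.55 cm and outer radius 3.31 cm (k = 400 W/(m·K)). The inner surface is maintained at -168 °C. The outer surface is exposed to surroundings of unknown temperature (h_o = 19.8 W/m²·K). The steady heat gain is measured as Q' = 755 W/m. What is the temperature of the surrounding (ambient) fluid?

T_out = 15.4 °C

Series resistances:
  R'_copper = ln(0.0331/0.0255)/(2πk) = 0.2609/(2π·400) = 1.038×10^-4 m·K/W
  R'_conv,out = 1/(2πr h) = 1/(2π·0.0331·19.8) = 0.2428 m·K/W
ΣR = 0.2429 m·K/W
ΔT = Q'·ΣR = 755 × 0.2429 = 183.4 K
Heat flows inward, so T_out = T_in + ΔT = -168 + 183.4 = 15.4 °C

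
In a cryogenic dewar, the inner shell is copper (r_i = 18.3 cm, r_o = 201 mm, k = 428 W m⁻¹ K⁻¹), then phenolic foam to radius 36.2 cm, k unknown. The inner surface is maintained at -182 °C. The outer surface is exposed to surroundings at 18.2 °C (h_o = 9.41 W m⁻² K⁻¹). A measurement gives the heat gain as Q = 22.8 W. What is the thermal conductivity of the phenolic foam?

k = 0.0202 W/m·K

ΣR = ΔT/Q = |-182 − 18.2|/22.8 = 8.781 K/W
Known resistances:
  R_copper = (1/0.183 − 1/0.201)/(4πk) = 0.4894/(4π·428) = 9.099×10^-5 K/W
  R_conv,out = 1/(4πr²h) = 1/(4π·0.362²·9.41) = 0.06453 K/W
R_phenolic foam = ΣR − ΣR_known = 8.781 − 0.06462 = 8.716 K/W
(1/r₁−1/r₂)/(4πk) = 8.716 ⇒ k = 2.213/(4π·8.716) = 0.0202 W/m·K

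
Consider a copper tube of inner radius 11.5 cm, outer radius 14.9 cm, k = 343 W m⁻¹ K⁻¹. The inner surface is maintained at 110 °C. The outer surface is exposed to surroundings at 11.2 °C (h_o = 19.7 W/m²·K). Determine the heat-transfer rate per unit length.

Treat each layer as a resistance in series:
  R'_copper = ln(0.149/0.115)/(2πk) = 0.2590/(2π·343) = 1.202×10^-4 m·K/W
  R'_conv,out = 1/(2πr h) = 1/(2π·0.149·19.7) = 0.05422 m·K/W
ΣR = 1.202×10^-4 + 0.05422 = 0.05434 m·K/W
Q' = ΔT/ΣR = (110 °C − 11.2 °C)/0.05434 = 1820 W/m

Q' = 1820 W/m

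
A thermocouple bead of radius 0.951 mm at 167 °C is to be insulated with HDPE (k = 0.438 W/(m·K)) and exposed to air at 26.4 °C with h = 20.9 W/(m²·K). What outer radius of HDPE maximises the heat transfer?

For a sphere, r_cr = 2k_ins/h = 2·0.438/20.9 = 0.0419 m = 4.19 cm

r_cr = 4.19 cm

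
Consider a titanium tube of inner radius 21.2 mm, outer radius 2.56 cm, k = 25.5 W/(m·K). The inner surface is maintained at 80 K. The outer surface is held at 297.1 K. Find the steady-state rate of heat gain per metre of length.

Q' = 2πk·ΔT/ln(r₂/r₁) = 2π × 25.5 × 217.1 / ln(0.0256/0.0212) = 1.84×10^5 W/m

Q' = 184 kW/m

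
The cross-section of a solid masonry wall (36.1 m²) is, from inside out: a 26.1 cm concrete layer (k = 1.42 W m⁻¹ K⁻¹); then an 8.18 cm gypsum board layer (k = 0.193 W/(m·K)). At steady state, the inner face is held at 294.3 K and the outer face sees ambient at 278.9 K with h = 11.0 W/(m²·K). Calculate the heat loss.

Resistance network (inner→outer):
  R_concrete = L/(kA) = 0.261/(1.42·36.1) = 0.005091 K/W
  R_gypsum board = L/(kA) = 0.0818/(0.193·36.1) = 0.01174 K/W
  R_conv,out = 1/(hA) = 1/(11.0·36.1) = 0.002518 K/W
ΣR = 0.005091 + 0.01174 + 0.002518 = 0.01935 K/W
Q = ΔT/ΣR = (294.3 K − 278.9 K)/0.01935 = 796 W

Q = 796 W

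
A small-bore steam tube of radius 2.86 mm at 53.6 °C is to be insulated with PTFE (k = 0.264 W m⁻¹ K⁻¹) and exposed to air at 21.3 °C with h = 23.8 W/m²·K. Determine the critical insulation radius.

r_cr = 1.11 cm

For a cylinder, r_cr = k_ins/h = 0.264/23.8 = 0.0111 m = 1.11 cm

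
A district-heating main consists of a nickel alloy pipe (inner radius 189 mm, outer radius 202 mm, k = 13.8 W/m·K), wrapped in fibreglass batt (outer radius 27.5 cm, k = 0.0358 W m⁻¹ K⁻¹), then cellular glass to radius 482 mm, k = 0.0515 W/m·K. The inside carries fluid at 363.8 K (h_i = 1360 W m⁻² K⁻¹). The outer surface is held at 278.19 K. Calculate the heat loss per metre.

Q' = 27.6 W/m

Resistance network (inner→outer):
  R'_conv,in = 1/(2πr h) = 1/(2π·0.189·1360) = 6.192×10^-4 m·K/W
  R'_nickel alloy = ln(0.202/0.189)/(2πk) = 0.06652/(2π·13.8) = 7.672×10^-4 m·K/W
  R'_fibreglass batt = ln(0.275/0.202)/(2πk) = 0.3085/(2π·0.0358) = 1.372 m·K/W
  R'_cellular glass = ln(0.482/0.275)/(2πk) = 0.5612/(2π·0.0515) = 1.734 m·K/W
ΣR = 6.192×10^-4 + 7.672×10^-4 + 1.372 + 1.734 = 3.107 m·K/W
Q' = ΔT/ΣR = (363.8 K − 278.19 K)/3.107 = 27.6 W/m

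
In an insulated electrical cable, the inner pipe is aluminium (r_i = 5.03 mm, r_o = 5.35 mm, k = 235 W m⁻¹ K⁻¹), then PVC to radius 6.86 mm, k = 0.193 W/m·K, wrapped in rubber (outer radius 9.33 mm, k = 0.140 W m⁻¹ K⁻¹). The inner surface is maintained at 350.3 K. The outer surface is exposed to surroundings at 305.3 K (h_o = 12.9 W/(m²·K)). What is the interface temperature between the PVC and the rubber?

T = 345.4 K

Treat each layer as a resistance in series:
  R'_aluminium = ln(0.00535/0.00503)/(2πk) = 0.06168/(2π·235) = 4.177×10^-5 m·K/W
  R'_PVC = ln(0.00686/0.00535)/(2πk) = 0.2486/(2π·0.193) = 0.2050 m·K/W
  R'_rubber = ln(0.00933/0.00686)/(2πk) = 0.3075/(2π·0.140) = 0.3496 m·K/W
  R'_conv,out = 1/(2πr h) = 1/(2π·0.00933·12.9) = 1.322 m·K/W
ΣR = 4.177×10^-5 + 0.2050 + 0.3496 + 1.322 = 1.877 m·K/W
Q' = ΔT/ΣR = (350.3 K − 305.3 K)/1.877 = 23.97 W/m
From the inner boundary to the PVC/rubber interface, ΣR_partial = 0.2050 m·K/W.
T_interface = T_in − Q'·ΣR_partial = 350.3 K − (23.97)(0.2050) = 345.4 K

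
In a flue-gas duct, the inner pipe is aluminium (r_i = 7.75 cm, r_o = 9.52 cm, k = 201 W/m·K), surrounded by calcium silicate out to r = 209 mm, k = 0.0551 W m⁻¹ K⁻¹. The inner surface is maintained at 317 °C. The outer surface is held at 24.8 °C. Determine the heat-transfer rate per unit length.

Series thermal resistances, inner to outer:
  R'_aluminium = ln(0.0952/0.0775)/(2πk) = 0.2057/(2π·201) = 1.629×10^-4 m·K/W
  R'_calcium silicate = ln(0.209/0.0952)/(2πk) = 0.7864/(2π·0.0551) = 2.271 m·K/W
ΣR = 1.629×10^-4 + 2.271 = 2.271 m·K/W
Q' = ΔT/ΣR = (317 °C − 24.8 °C)/2.271 = 129 W/m

Q' = 129 W/m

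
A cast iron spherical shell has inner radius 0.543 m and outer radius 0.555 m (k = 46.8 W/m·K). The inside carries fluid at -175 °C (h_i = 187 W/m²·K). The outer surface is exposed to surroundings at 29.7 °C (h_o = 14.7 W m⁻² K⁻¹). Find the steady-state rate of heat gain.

Q = 10.7 kW

Series thermal resistances, inner to outer:
  R_conv,in = 1/(4πr²h) = 1/(4π·0.543²·187) = 0.001443 K/W
  R_cast iron = (1/0.543 − 1/0.555)/(4πk) = 0.03982/(4π·46.8) = 6.771×10^-5 K/W
  R_conv,out = 1/(4πr²h) = 1/(4π·0.555²·14.7) = 0.01757 K/W
ΣR = 0.001443 + 6.771×10^-5 + 0.01757 = 0.01908 K/W
Q = ΔT/ΣR = (-175 °C − 29.7 °C)/0.01908 = -10700 W
(Negative Q ⇒ heat flows inward; heat gain = 10700 W.)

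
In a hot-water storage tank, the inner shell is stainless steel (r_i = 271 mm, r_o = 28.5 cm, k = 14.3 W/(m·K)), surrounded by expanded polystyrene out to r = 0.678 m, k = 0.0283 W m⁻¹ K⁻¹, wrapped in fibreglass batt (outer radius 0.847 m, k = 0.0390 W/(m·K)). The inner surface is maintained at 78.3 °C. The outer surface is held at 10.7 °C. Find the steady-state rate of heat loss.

Q = 10.7 W

Treat each layer as a resistance in series:
  R_stainless steel = (1/0.271 − 1/0.285)/(4πk) = 0.1813/(4π·14.3) = 0.001009 K/W
  R_expanded polystyrene = (1/0.285 − 1/0.678)/(4πk) = 2.034/(4π·0.0283) = 5.719 K/W
  R_fibreglass batt = (1/0.678 − 1/0.847)/(4πk) = 0.2943/(4π·0.0390) = 0.6005 K/W
ΣR = 0.001009 + 5.719 + 0.6005 = 6.321 K/W
Q = ΔT/ΣR = (78.3 °C − 10.7 °C)/6.321 = 10.7 W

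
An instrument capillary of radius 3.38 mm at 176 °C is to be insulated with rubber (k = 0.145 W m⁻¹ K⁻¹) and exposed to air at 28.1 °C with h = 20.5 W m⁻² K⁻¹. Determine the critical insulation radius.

For a cylinder, r_cr = k_ins/h = 0.145/20.5 = 0.00707 m = 0.707 cm

r_cr = 0.707 cm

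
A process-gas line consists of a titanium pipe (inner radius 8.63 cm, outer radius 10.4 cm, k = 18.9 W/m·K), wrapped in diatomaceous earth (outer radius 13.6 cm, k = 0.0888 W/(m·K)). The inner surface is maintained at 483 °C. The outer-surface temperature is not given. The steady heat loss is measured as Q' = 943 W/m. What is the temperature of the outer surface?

Sum the resistances:
  R'_titanium = ln(0.104/0.0863)/(2πk) = 0.1866/(2π·18.9) = 0.001571 m·K/W
  R'_diatomaceous earth = ln(0.136/0.104)/(2πk) = 0.2683/(2π·0.0888) = 0.4808 m·K/W
ΣR = 0.4824 m·K/W
ΔT = Q'·ΣR = 943 × 0.4824 = 454.9 K
Heat flows outward, so T_out = T_in − ΔT = 483 − 454.9 = 28.1 °C

T_out = 28.1 °C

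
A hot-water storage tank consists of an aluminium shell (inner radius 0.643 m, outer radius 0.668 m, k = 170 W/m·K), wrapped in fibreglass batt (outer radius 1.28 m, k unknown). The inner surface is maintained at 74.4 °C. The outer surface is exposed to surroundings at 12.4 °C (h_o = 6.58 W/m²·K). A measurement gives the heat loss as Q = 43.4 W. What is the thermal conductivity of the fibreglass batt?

ΣR = ΔT/Q = |74.4 − 12.4|/43.4 = 1.429 K/W
Known resistances:
  R_aluminium = (1/0.643 − 1/0.668)/(4πk) = 0.05820/(4π·170) = 2.725×10^-5 K/W
  R_conv,out = 1/(4πr²h) = 1/(4π·1.28²·6.58) = 0.007381 K/W
R_fibreglass batt = ΣR − ΣR_known = 1.429 − 0.007408 = 1.422 K/W
(1/r₁−1/r₂)/(4πk) = 1.422 ⇒ k = 0.7158/(4π·1.422) = 0.0401 W/m·K

k = 0.0401 W/m·K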